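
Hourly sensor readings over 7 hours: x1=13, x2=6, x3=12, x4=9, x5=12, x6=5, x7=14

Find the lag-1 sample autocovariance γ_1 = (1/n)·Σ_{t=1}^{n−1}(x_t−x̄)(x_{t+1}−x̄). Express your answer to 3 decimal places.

-7.595

Mean x̄ = (13 + 6 + 12 + 9 + 12 + 5 + 14)/7 = 10.1429
Deviations: 2.8571, -4.1429, 1.8571, -1.1429, 1.8571, -5.1429, 3.8571
Σ_{t=1}^{6}(x_t−x̄)(x_{t+1}−x̄) = -53.1633
γ_1 = -53.1633 / 7 = -7.595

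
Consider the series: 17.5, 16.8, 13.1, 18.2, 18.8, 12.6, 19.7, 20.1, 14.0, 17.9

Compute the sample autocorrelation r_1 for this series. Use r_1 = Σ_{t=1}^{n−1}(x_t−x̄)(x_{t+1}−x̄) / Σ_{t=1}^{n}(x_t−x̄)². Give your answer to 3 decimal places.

Mean x̄ = (17.5 + 16.8 + 13.1 + 18.2 + 18.8 + 12.6 + 19.7 + 20.1 + 14.0 + 17.9)/10 = 16.8700
Numerator Σ_{t=1}^{9}(x_t−x̄)(x_{t+1}−x̄) = -25.6379
Denominator Σ(x_t−x̄)² = 66.0810
r_1 = -25.6379 / 66.0810 = -0.388

-0.388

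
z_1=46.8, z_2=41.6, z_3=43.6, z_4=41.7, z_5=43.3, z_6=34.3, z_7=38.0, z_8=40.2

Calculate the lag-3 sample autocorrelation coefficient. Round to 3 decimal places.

Mean z̄ = (46.8 + 41.6 + 43.6 + 41.7 + 43.3 + 34.3 + 38.0 + 40.2)/8 = 41.1875
Deviations from mean: 5.6125, 0.4125, 2.4125, 0.5125, 2.1125, -6.8875, -3.1875, -0.9875
Numerator Σ_{t=1}^{5}(z_t−z̄)(z_{t+3}−z̄) = -16.5880
Denominator Σ(z_t−z̄)² = 100.7888
r_3 = -16.5880 / 100.7888 = -0.165

-0.165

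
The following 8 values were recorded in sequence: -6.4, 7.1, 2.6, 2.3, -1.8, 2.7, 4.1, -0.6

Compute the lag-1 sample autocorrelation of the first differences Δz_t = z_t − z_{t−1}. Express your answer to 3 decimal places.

First differences Δz: 13.5, -4.5, -0.3, -4.1, 4.5, 1.4, -4.7
Mean of differences = 0.8286
Numerator Σ(Δz_t−Δz̄)(Δz_{t+1}−Δz̄) = -75.1008
Denominator Σ(Δz_t−Δz̄)² = 258.8943
r_1(Δz) = -75.1008 / 258.8943 = -0.290

-0.290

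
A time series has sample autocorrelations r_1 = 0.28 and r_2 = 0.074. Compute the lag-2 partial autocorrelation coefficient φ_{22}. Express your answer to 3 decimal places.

φ_{22} = (r_2 − r_1²) / (1 − r_1²)
r_1² = (0.28)² = 0.0784
Numerator = 0.074 − 0.0784 = -0.0044; denominator = 1 − 0.0784 = 0.9216
φ_{22} = -0.0044 / 0.9216 = -0.005

-0.005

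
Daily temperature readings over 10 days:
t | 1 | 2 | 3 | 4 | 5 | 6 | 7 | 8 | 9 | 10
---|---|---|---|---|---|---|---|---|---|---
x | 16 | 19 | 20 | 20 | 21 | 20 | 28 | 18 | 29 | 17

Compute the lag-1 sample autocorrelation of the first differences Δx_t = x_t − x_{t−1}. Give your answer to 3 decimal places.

First differences Δx: 3, 1, 0, 1, -1, 8, -10, 11, -12
Mean of differences = 0.1111
Numerator Σ(Δx_t−Δx̄)(Δx_{t+1}−Δx̄) = -329.1235
Denominator Σ(Δx_t−Δx̄)² = 440.8889
r_1(Δx) = -329.1235 / 440.8889 = -0.746

-0.746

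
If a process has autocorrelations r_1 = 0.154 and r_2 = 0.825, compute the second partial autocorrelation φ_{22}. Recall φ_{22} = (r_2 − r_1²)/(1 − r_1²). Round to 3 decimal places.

0.821

φ_{22} = (r_2 − r_1²) / (1 − r_1²)
r_1² = (0.154)² = 0.023716
Numerator = 0.825 − 0.0237 = 0.8013; denominator = 1 − 0.0237 = 0.9763
φ_{22} = 0.8013 / 0.9763 = 0.821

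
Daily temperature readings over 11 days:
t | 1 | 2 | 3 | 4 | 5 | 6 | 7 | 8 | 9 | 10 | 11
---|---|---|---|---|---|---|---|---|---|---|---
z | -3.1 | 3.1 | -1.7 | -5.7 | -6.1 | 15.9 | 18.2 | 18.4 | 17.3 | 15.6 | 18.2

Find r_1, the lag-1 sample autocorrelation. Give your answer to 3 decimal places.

Mean z̄ = (-3.1 + 3.1 − 1.7 − 5.7 − 6.1 + 15.9 + 18.2 + 18.4 + 17.3 + 15.6 + 18.2)/11 = 8.1909
Numerator Σ_{t=1}^{10}(z_t−z̄)(z_{t+1}−z̄) = 747.5608
Denominator Σ(z_t−z̄)² = 1150.3091
r_1 = 747.5608 / 1150.3091 = 0.650

0.650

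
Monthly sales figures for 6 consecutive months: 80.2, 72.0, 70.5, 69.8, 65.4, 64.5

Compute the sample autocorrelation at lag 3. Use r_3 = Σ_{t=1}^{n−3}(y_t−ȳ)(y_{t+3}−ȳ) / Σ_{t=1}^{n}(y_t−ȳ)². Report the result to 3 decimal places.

Mean ȳ = (80.2 + 72.0 + 70.5 + 69.8 + 65.4 + 64.5)/6 = 70.4000
Deviations from mean: 9.8000, 1.6000, 0.1000, -0.6000, -5.0000, -5.9000
Numerator Σ_{t=1}^{3}(y_t−ȳ)(y_{t+3}−ȳ) = -14.4700
Denominator Σ(y_t−ȳ)² = 158.7800
r_3 = -14.4700 / 158.7800 = -0.091

-0.091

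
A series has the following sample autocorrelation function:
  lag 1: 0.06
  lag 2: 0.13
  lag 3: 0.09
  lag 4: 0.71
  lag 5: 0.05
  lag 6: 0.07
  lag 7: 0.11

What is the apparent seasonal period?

The largest autocorrelation is r_4 = 0.71; the remaining lags stay at or below 0.13.
The dominant spike at lag 4 indicates a seasonal period of 4.

4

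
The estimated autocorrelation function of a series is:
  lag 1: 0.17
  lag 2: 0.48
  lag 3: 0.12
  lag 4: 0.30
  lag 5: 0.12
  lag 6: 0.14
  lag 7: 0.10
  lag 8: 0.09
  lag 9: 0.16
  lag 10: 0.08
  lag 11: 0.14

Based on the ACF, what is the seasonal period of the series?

The largest autocorrelation is r_2 = 0.48, with a weaker echo at lag 4 (0.30); the remaining lags stay at or below 0.17.
The dominant spike at lag 2 indicates a seasonal period of 2.

2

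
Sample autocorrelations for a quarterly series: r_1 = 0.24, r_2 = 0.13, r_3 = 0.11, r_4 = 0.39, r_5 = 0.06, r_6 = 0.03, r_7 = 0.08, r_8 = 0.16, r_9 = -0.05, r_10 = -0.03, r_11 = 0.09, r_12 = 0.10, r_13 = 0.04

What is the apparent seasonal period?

The largest autocorrelation is r_4 = 0.39; the remaining lags stay at or below 0.24. The elevated value at lag 1 (0.24), dropping to 0.13 at lag 2, reflects decaying short-term dependence rather than seasonality.
The dominant spike at lag 4 indicates a seasonal period of 4.

4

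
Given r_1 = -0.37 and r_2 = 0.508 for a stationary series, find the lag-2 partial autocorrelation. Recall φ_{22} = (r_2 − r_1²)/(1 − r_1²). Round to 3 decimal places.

φ_{22} = (r_2 − r_1²) / (1 − r_1²)
r_1² = (-0.37)² = 0.1369
Numerator = 0.508 − 0.1369 = 0.3711; denominator = 1 − 0.1369 = 0.8631
φ_{22} = 0.3711 / 0.8631 = 0.430

0.430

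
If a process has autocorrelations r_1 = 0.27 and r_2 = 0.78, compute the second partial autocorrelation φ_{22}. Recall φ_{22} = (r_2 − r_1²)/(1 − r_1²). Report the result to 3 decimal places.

0.763

φ_{22} = (r_2 − r_1²) / (1 − r_1²)
r_1² = (0.27)² = 0.0729
Numerator = 0.78 − 0.0729 = 0.7071; denominator = 1 − 0.0729 = 0.9271
φ_{22} = 0.7071 / 0.9271 = 0.763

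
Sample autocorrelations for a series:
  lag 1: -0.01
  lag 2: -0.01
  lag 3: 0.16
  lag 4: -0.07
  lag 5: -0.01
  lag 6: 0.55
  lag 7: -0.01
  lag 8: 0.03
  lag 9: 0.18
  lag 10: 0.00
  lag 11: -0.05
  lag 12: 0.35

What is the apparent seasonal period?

6

The largest autocorrelation is r_6 = 0.55, with a weaker echo at lag 12 (0.35); the remaining lags stay at or below 0.18.
The dominant spike at lag 6 indicates a seasonal period of 6.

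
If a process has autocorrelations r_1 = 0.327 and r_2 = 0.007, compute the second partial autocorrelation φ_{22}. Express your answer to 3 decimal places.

φ_{22} = (r_2 − r_1²) / (1 − r_1²)
r_1² = (0.327)² = 0.106929
Numerator = 0.007 − 0.1069 = -0.0999; denominator = 1 − 0.1069 = 0.8931
φ_{22} = -0.0999 / 0.8931 = -0.112

-0.112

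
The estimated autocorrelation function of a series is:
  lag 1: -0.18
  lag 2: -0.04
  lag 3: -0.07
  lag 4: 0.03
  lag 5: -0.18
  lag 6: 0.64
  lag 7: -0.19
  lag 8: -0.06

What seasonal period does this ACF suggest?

6

The largest autocorrelation is r_6 = 0.64; the remaining lags stay at or below 0.03.
The dominant spike at lag 6 indicates a seasonal period of 6.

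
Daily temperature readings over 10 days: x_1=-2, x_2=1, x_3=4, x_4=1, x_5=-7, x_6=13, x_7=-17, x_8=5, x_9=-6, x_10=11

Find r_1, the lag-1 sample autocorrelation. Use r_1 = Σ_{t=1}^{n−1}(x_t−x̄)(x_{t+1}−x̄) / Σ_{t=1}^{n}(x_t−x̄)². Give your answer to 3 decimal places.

-0.693

Mean x̄ = (-2 + 1 + 4 + 1 − 7 + 13 − 17 + 5 − 6 + 11)/10 = 0.3000
Numerator Σ_{t=1}^{9}(x_t−x̄)(x_{t+1}−x̄) = -492.2900
Denominator Σ(x_t−x̄)² = 710.1000
r_1 = -492.2900 / 710.1000 = -0.693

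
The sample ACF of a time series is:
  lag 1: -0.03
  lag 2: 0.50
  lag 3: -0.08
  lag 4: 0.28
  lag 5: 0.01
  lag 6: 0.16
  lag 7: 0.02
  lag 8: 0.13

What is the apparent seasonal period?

2

The largest autocorrelation is r_2 = 0.50, with weaker echoes at lags 4 (0.28) and 6 (0.16); the remaining lags stay at or below 0.13.
The dominant spike at lag 2 indicates a seasonal period of 2.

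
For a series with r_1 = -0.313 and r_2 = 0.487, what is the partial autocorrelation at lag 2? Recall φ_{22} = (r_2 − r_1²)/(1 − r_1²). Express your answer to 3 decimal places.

0.431

φ_{22} = (r_2 − r_1²) / (1 − r_1²)
r_1² = (-0.313)² = 0.097969
Numerator = 0.487 − 0.0980 = 0.3890; denominator = 1 − 0.0980 = 0.9020
φ_{22} = 0.3890 / 0.9020 = 0.431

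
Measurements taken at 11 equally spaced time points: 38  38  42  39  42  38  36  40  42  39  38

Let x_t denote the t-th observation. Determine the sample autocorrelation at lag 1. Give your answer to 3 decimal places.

-0.086

Mean x̄ = (38 + 38 + 42 + 39 + 42 + 38 + 36 + 40 + 42 + 39 + 38)/11 = 39.2727
Numerator Σ_{t=1}^{10}(x_t−x̄)(x_{t+1}−x̄) = -3.4380
Denominator Σ(x_t−x̄)² = 40.1818
r_1 = -3.4380 / 40.1818 = -0.086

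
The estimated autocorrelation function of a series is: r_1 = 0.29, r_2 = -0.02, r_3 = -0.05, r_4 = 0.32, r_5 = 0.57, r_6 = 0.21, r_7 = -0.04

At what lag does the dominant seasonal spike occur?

The largest autocorrelation is r_5 = 0.57; the remaining lags stay at or below 0.32.
The dominant spike at lag 5 indicates a seasonal period of 5.

5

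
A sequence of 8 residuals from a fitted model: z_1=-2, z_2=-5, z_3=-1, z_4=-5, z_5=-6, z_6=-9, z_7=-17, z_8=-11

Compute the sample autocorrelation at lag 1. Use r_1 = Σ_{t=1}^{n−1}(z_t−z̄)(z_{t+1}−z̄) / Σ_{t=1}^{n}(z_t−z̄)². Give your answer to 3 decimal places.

Mean z̄ = (-2 − 5 − 1 − 5 − 6 − 9 − 17 − 11)/8 = -7.0000
Σ(z_t−z̄)(z_{t+1}−z̄) = (10.0000) + (12.0000) + (12.0000) + (2.0000) + (-2.0000) + (20.0000) + (40.0000) = 94.0000
Denominator Σ(z_t−z̄)² = 190.0000
r_1 = 94.0000 / 190.0000 = 0.495

0.495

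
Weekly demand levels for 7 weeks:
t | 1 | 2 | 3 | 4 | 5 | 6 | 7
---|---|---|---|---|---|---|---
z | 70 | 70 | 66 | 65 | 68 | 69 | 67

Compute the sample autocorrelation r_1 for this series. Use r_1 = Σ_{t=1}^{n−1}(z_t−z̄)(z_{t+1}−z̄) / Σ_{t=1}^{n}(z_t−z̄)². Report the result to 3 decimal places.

0.205

Mean z̄ = (70 + 70 + 66 + 65 + 68 + 69 + 67)/7 = 67.8571
Deviations from mean: 2.1429, 2.1429, -1.8571, -2.8571, 0.1429, 1.1429, -0.8571
Σ(z_t−z̄)(z_{t+1}−z̄) = (4.5918) + (-3.9796) + (5.3061) + (-0.4082) + (0.1633) + (-0.9796) = 4.6939
Denominator Σ(z_t−z̄)² = 22.8571
r_1 = 4.6939 / 22.8571 = 0.205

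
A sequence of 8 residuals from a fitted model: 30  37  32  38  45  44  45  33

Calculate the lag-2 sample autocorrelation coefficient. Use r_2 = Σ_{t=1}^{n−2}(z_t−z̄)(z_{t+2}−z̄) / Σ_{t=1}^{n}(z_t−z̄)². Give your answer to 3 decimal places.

0.096

Mean z̄ = (30 + 37 + 32 + 38 + 45 + 44 + 45 + 33)/8 = 38.0000
Σ(z_t−z̄)(z_{t+2}−z̄) = (48.0000) + (0.0000) + (-42.0000) + (0.0000) + (49.0000) + (-30.0000) = 25.0000
Denominator Σ(z_t−z̄)² = 260.0000
r_2 = 25.0000 / 260.0000 = 0.096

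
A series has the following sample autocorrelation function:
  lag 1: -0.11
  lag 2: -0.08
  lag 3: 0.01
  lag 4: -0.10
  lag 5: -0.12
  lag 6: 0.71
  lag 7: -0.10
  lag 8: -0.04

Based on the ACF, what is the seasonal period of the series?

6

The largest autocorrelation is r_6 = 0.71; the remaining lags stay at or below 0.01.
The dominant spike at lag 6 indicates a seasonal period of 6.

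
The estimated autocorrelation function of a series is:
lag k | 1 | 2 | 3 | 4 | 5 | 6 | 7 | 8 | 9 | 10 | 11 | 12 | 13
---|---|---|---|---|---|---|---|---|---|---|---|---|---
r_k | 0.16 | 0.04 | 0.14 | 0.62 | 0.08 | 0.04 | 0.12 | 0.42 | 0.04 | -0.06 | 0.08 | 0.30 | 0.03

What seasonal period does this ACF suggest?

The largest autocorrelation is r_4 = 0.62, with weaker echoes at lags 8 (0.42) and 12 (0.30); the remaining lags stay at or below 0.16.
The dominant spike at lag 4 indicates a seasonal period of 4.

4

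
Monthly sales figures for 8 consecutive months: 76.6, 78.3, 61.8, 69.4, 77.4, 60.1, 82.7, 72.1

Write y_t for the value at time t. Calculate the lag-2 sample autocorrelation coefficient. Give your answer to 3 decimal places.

Mean ȳ = (76.6 + 78.3 + 61.8 + 69.4 + 77.4 + 60.1 + 82.7 + 72.1)/8 = 72.3000
Deviations from mean: 4.3000, 6.0000, -10.5000, -2.9000, 5.1000, -12.2000, 10.4000, -0.2000
Σ(y_t−ȳ)(y_{t+2}−ȳ) = (-45.1500) + (-17.4000) + (-53.5500) + (35.3800) + (53.0400) + (2.4400) = -25.2400
Denominator Σ(y_t−ȳ)² = 456.2000
r_2 = -25.2400 / 456.2000 = -0.055

-0.055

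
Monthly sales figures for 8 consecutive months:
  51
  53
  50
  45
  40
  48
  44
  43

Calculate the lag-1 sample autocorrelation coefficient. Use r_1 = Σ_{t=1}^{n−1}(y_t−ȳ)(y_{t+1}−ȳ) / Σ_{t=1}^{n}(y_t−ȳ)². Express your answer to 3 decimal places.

0.369

Mean ȳ = (51 + 53 + 50 + 45 + 40 + 48 + 44 + 43)/8 = 46.7500
Deviations from mean: 4.2500, 6.2500, 3.2500, -1.7500, -6.7500, 1.2500, -2.7500, -3.7500
Numerator Σ_{t=1}^{7}(y_t−ȳ)(y_{t+1}−ȳ) = 51.4375
Denominator Σ(y_t−ȳ)² = 139.5000
r_1 = 51.4375 / 139.5000 = 0.369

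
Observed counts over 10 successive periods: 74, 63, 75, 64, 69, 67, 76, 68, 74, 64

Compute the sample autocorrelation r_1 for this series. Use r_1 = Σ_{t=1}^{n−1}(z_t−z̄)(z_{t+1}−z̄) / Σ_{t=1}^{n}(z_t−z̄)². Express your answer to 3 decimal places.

Mean z̄ = (74 + 63 + 75 + 64 + 69 + 67 + 76 + 68 + 74 + 64)/10 = 69.4000
Numerator Σ_{t=1}^{9}(z_t−z̄)(z_{t+1}−z̄) = -148.7600
Denominator Σ(z_t−z̄)² = 224.4000
r_1 = -148.7600 / 224.4000 = -0.663

-0.663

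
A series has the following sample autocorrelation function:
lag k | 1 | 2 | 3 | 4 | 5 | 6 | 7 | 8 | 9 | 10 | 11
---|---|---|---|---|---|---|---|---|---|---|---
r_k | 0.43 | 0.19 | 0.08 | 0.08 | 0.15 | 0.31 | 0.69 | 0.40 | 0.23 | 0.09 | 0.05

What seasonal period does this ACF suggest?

7

The largest autocorrelation is r_7 = 0.69; the remaining lags stay at or below 0.43. The elevated value at lag 1 (0.43), dropping to 0.19 at lag 2, reflects decaying short-term dependence rather than seasonality.
The dominant spike at lag 7 indicates a seasonal period of 7.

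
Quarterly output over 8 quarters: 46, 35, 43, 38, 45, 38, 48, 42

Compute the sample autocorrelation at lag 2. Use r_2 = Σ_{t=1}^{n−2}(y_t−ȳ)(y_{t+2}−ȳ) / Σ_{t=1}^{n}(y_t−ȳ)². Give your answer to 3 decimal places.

Mean ȳ = (46 + 35 + 43 + 38 + 45 + 38 + 48 + 42)/8 = 41.8750
Deviations from mean: 4.1250, -6.8750, 1.1250, -3.8750, 3.1250, -3.8750, 6.1250, 0.1250
Σ(y_t−ȳ)(y_{t+2}−ȳ) = (4.6406) + (26.6406) + (3.5156) + (15.0156) + (19.1406) + (-0.4844) = 68.4688
Denominator Σ(y_t−ȳ)² = 142.8750
r_2 = 68.4688 / 142.8750 = 0.479

0.479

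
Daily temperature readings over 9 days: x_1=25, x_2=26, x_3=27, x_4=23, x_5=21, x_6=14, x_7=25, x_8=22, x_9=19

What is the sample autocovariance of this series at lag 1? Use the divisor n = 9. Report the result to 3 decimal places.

Mean x̄ = (25 + 26 + 27 + 23 + 21 + 14 + 25 + 22 + 19)/9 = 22.4444
Σ_{t=1}^{8}(x_t−x̄)(x_{t+1}−x̄) = 18.0247
γ_1 = 18.0247 / 9 = 2.003

2.003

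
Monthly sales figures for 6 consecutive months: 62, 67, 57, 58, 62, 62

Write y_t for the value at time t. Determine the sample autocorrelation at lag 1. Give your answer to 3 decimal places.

-0.128

Mean ȳ = (62 + 67 + 57 + 58 + 62 + 62)/6 = 61.3333
Deviations from mean: 0.6667, 5.6667, -4.3333, -3.3333, 0.6667, 0.6667
Σ(y_t−ȳ)(y_{t+1}−ȳ) = (3.7778) + (-24.5556) + (14.4444) + (-2.2222) + (0.4444) = -8.1111
Denominator Σ(y_t−ȳ)² = 63.3333
r_1 = -8.1111 / 63.3333 = -0.128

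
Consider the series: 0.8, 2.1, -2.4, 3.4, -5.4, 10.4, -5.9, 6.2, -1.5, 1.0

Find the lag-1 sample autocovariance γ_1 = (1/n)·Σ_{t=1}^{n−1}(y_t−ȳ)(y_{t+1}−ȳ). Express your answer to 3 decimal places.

-20.154

Mean ȳ = (0.8 + 2.1 − 2.4 + 3.4 − 5.4 + 10.4 − 5.9 + 6.2 − 1.5 + 1.0)/10 = 0.8700
Σ_{t=1}^{9}(y_t−ȳ)(y_{t+1}−ȳ) = -201.5399
γ_1 = -201.5399 / 10 = -20.154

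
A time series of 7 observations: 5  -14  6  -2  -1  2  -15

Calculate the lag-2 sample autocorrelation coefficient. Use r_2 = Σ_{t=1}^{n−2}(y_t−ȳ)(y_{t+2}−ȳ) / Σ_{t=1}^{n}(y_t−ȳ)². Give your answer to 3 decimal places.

0.128

Mean ȳ = (5 − 14 + 6 − 2 − 1 + 2 − 15)/7 = -2.7143
Deviations from mean: 7.7143, -11.2857, 8.7143, 0.7143, 1.7143, 4.7143, -12.2857
Σ(y_t−ȳ)(y_{t+2}−ȳ) = (67.2245) + (-8.0612) + (14.9388) + (3.3673) + (-21.0612) = 56.4082
Denominator Σ(y_t−ȳ)² = 439.4286
r_2 = 56.4082 / 439.4286 = 0.128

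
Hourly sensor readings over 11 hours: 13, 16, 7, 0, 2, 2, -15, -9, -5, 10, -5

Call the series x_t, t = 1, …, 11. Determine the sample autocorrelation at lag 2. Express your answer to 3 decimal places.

Mean x̄ = (13 + 16 + 7 + 0 + 2 + 2 − 15 − 9 − 5 + 10 − 5)/11 = 1.4545
Numerator Σ_{t=1}^{9}(x_t−x̄)(x_{t+2}−x̄) = 88.9504
Denominator Σ(x_t−x̄)² = 914.7273
r_2 = 88.9504 / 914.7273 = 0.097

0.097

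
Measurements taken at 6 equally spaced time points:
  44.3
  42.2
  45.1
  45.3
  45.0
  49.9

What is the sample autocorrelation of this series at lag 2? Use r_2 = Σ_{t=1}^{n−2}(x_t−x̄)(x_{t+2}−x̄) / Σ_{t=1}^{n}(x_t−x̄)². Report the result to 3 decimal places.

0.008

Mean x̄ = (44.3 + 42.2 + 45.1 + 45.3 + 45.0 + 49.9)/6 = 45.3000
Deviations from mean: -1.0000, -3.1000, -0.2000, 0.0000, -0.3000, 4.6000
Σ(x_t−x̄)(x_{t+2}−x̄) = (0.2000) + (0.0000) + (0.0600) + (0.0000) = 0.2600
Denominator Σ(x_t−x̄)² = 31.9000
r_2 = 0.2600 / 31.9000 = 0.008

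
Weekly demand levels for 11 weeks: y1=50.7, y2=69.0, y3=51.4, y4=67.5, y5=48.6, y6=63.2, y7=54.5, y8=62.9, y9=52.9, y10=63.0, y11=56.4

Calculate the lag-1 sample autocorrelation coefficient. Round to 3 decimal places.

Mean ȳ = (50.7 + 69.0 + 51.4 + 67.5 + 48.6 + 63.2 + 54.5 + 62.9 + 52.9 + 63.0 + 56.4)/11 = 58.1909
Numerator Σ_{t=1}^{10}(y_t−ȳ)(y_{t+1}−ȳ) = -449.7564
Denominator Σ(y_t−ȳ)² = 512.9291
r_1 = -449.7564 / 512.9291 = -0.877

-0.877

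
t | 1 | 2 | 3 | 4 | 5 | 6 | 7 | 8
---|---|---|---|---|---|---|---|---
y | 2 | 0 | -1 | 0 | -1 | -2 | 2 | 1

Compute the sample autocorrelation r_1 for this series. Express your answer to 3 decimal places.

0.016

Mean ȳ = (2 + 0 − 1 + 0 − 1 − 2 + 2 + 1)/8 = 0.1250
Deviations from mean: 1.8750, -0.1250, -1.1250, -0.1250, -1.1250, -2.1250, 1.8750, 0.8750
Numerator Σ_{t=1}^{7}(y_t−ȳ)(y_{t+1}−ȳ) = 0.2344
Denominator Σ(y_t−ȳ)² = 14.8750
r_1 = 0.2344 / 14.8750 = 0.016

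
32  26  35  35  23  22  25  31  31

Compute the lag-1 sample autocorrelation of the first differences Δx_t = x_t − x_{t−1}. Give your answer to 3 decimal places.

First differences Δx: -6, 9, 0, -12, -1, 3, 6, 0
Mean of differences = -0.1250
Numerator Σ(Δx_t−Δx̄)(Δx_{t+1}−Δx̄) = -26.3906
Denominator Σ(Δx_t−Δx̄)² = 306.8750
r_1(Δx) = -26.3906 / 306.8750 = -0.086

-0.086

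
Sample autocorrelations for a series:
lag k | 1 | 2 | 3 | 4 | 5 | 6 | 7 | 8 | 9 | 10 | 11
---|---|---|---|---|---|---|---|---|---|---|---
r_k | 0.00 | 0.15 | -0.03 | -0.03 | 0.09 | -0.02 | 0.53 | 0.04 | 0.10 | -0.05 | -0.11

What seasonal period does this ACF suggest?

7

The largest autocorrelation is r_7 = 0.53; the remaining lags stay at or below 0.15.
The dominant spike at lag 7 indicates a seasonal period of 7.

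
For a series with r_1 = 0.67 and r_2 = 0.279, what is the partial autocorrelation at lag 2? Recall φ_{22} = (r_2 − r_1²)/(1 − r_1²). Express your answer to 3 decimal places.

φ_{22} = (r_2 − r_1²) / (1 − r_1²)
r_1² = (0.67)² = 0.4489
Numerator = 0.279 − 0.4489 = -0.1699; denominator = 1 − 0.4489 = 0.5511
φ_{22} = -0.1699 / 0.5511 = -0.308

-0.308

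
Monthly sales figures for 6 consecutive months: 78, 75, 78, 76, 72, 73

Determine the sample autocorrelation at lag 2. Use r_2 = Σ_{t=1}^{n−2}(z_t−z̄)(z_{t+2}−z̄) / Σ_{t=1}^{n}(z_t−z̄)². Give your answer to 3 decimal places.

Mean z̄ = (78 + 75 + 78 + 76 + 72 + 73)/6 = 75.3333
Deviations from mean: 2.6667, -0.3333, 2.6667, 0.6667, -3.3333, -2.3333
Σ(z_t−z̄)(z_{t+2}−z̄) = (7.1111) + (-0.2222) + (-8.8889) + (-1.5556) = -3.5556
Denominator Σ(z_t−z̄)² = 31.3333
r_2 = -3.5556 / 31.3333 = -0.113

-0.113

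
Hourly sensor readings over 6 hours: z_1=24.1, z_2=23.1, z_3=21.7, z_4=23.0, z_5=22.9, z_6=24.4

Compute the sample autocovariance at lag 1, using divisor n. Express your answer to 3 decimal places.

0.010

Mean z̄ = (24.1 + 23.1 + 21.7 + 23.0 + 22.9 + 24.4)/6 = 23.2000
Deviations: 0.9000, -0.1000, -1.5000, -0.2000, -0.3000, 1.2000
Σ_{t=1}^{5}(z_t−z̄)(z_{t+1}−z̄) = 0.0600
γ_1 = 0.0600 / 6 = 0.010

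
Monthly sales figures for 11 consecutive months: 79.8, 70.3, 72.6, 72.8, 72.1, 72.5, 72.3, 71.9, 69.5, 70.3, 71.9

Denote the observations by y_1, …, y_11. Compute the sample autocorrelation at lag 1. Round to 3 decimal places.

-0.105

Mean ȳ = (79.8 + 70.3 + 72.6 + 72.8 + 72.1 + 72.5 + 72.3 + 71.9 + 69.5 + 70.3 + 71.9)/11 = 72.3636
Numerator Σ_{t=1}^{10}(y_t−ȳ)(y_{t+1}−ȳ) = -7.6668
Denominator Σ(y_t−ȳ)² = 72.7855
r_1 = -7.6668 / 72.7855 = -0.105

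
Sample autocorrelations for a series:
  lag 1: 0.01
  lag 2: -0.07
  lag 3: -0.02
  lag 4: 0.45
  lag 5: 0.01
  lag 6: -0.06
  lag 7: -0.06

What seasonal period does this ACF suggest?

4

The largest autocorrelation is r_4 = 0.45; the remaining lags stay at or below 0.01.
The dominant spike at lag 4 indicates a seasonal period of 4.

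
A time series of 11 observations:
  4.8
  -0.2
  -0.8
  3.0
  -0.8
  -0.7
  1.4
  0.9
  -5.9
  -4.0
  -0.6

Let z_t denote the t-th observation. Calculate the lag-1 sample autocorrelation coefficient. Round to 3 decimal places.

Mean z̄ = (4.8 − 0.2 − 0.8 + 3.0 − 0.8 − 0.7 + 1.4 + 0.9 − 5.9 − 4.0 − 0.6)/11 = -0.2636
Numerator Σ_{t=1}^{10}(z_t−z̄)(z_{t+1}−z̄) = 13.9887
Denominator Σ(z_t−z̄)² = 87.0255
r_1 = 13.9887 / 87.0255 = 0.161

0.161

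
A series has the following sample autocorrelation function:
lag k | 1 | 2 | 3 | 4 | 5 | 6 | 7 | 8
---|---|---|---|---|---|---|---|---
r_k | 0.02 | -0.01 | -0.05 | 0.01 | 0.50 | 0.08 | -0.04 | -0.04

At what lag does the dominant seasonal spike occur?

The largest autocorrelation is r_5 = 0.50; the remaining lags stay at or below 0.08.
The dominant spike at lag 5 indicates a seasonal period of 5.

5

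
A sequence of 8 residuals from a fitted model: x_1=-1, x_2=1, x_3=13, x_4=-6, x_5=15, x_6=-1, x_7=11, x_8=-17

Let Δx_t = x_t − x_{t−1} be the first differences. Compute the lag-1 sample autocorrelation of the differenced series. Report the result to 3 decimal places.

First differences Δx: 2, 12, -19, 21, -16, 12, -28
Mean of differences = -2.2857
Numerator Σ(Δx_t−Δx̄)(Δx_{t+1}−Δx̄) = -1449.3673
Denominator Σ(Δx_t−Δx̄)² = 2097.4286
r_1(Δx) = -1449.3673 / 2097.4286 = -0.691

-0.691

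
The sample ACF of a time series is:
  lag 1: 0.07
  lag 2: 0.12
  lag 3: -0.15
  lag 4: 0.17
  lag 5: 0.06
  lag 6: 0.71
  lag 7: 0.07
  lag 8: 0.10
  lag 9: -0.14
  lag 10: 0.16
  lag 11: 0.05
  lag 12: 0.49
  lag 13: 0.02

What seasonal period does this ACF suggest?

The largest autocorrelation is r_6 = 0.71, with a weaker echo at lag 12 (0.49); the remaining lags stay at or below 0.17.
The dominant spike at lag 6 indicates a seasonal period of 6.

6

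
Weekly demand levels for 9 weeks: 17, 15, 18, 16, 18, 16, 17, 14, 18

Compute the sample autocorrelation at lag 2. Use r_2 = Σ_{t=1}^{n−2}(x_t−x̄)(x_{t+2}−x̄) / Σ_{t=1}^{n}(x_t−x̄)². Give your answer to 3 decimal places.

Mean x̄ = (17 + 15 + 18 + 16 + 18 + 16 + 17 + 14 + 18)/9 = 16.5556
Σ(x_t−x̄)(x_{t+2}−x̄) = (0.6420) + (0.8642) + (2.0864) + (0.3086) + (0.6420) + (1.4198) + (0.6420) = 6.6049
Denominator Σ(x_t−x̄)² = 16.2222
r_2 = 6.6049 / 16.2222 = 0.407

0.407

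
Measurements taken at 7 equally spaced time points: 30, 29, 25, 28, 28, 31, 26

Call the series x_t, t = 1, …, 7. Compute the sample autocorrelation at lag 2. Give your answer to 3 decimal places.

Mean x̄ = (30 + 29 + 25 + 28 + 28 + 31 + 26)/7 = 28.1429
Deviations from mean: 1.8571, 0.8571, -3.1429, -0.1429, -0.1429, 2.8571, -2.1429
Numerator Σ_{t=1}^{5}(x_t−x̄)(x_{t+2}−x̄) = -5.6122
Denominator Σ(x_t−x̄)² = 26.8571
r_2 = -5.6122 / 26.8571 = -0.209

-0.209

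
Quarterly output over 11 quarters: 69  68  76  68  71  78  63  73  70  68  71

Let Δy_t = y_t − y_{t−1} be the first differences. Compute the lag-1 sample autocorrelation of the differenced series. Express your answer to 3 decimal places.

-0.675

First differences Δy: -1, 8, -8, 3, 7, -15, 10, -3, -2, 3
Mean of differences = 0.2000
Numerator Σ(Δy_t−Δȳ)(Δy_{t+1}−Δȳ) = -360.0400
Denominator Σ(Δy_t−Δȳ)² = 533.6000
r_1(Δy) = -360.0400 / 533.6000 = -0.675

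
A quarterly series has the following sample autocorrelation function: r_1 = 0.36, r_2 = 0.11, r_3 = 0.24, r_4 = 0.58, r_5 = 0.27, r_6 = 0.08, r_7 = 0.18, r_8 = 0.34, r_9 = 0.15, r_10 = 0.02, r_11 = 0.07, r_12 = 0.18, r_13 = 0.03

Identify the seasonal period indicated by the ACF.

The largest autocorrelation is r_4 = 0.58; the remaining lags stay at or below 0.36. The elevated value at lag 1 (0.36), dropping to 0.11 at lag 2, reflects decaying short-term dependence rather than seasonality.
The dominant spike at lag 4 indicates a seasonal period of 4.

4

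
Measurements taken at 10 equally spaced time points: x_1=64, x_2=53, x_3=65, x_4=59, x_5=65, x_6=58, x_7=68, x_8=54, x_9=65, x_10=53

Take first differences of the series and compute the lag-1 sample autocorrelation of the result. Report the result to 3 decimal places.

-0.819

First differences Δx: -11, 12, -6, 6, -7, 10, -14, 11, -12
Mean of differences = -1.2222
Numerator Σ(Δx_t−Δx̄)(Δx_{t+1}−Δx̄) = -764.8272
Denominator Σ(Δx_t−Δx̄)² = 933.5556
r_1(Δx) = -764.8272 / 933.5556 = -0.819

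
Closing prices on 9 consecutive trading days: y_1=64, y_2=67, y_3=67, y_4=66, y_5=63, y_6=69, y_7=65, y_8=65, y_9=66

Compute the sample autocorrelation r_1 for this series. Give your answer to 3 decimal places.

Mean ȳ = (64 + 67 + 67 + 66 + 63 + 69 + 65 + 65 + 66)/9 = 65.7778
Numerator Σ_{t=1}^{8}(y_t−ȳ)(y_{t+1}−ȳ) = -12.0494
Denominator Σ(y_t−ȳ)² = 25.5556
r_1 = -12.0494 / 25.5556 = -0.471

-0.471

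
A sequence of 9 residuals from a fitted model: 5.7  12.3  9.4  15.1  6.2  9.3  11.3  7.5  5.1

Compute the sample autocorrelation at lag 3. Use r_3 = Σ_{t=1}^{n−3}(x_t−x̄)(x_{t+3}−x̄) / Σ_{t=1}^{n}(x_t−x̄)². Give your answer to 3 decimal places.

Mean x̄ = (5.7 + 12.3 + 9.4 + 15.1 + 6.2 + 9.3 + 11.3 + 7.5 + 5.1)/9 = 9.1000
Σ(x_t−x̄)(x_{t+3}−x̄) = (-20.4000) + (-9.2800) + (0.0600) + (13.2000) + (4.6400) + (-0.8000) = -12.5800
Denominator Σ(x_t−x̄)² = 89.7400
r_3 = -12.5800 / 89.7400 = -0.140

-0.140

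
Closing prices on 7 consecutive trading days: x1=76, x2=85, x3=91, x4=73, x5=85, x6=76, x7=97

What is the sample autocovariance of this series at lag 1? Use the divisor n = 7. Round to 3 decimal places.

Mean x̄ = (76 + 85 + 91 + 73 + 85 + 76 + 97)/7 = 83.2857
Σ_{t=1}^{6}(x_t−x̄)(x_{t+1}−x̄) = -208.6531
γ_1 = -208.6531 / 7 = -29.808

-29.808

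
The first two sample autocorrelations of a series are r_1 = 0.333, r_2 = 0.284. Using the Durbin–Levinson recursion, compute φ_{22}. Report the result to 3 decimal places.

0.195

φ_{22} = (r_2 − r_1²) / (1 − r_1²)
r_1² = (0.333)² = 0.110889
Numerator = 0.284 − 0.1109 = 0.1731; denominator = 1 − 0.1109 = 0.8891
φ_{22} = 0.1731 / 0.8891 = 0.195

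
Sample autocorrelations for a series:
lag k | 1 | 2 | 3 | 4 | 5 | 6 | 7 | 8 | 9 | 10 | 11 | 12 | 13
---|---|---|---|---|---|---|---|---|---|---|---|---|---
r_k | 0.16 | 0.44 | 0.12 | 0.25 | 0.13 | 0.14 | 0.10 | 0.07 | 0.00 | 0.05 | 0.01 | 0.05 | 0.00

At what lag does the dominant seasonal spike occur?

2

The largest autocorrelation is r_2 = 0.44, with a weaker echo at lag 4 (0.25); the remaining lags stay at or below 0.16.
The dominant spike at lag 2 indicates a seasonal period of 2.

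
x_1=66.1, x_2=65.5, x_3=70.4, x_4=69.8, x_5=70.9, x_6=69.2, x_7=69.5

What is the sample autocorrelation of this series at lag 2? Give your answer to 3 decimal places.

-0.084

Mean x̄ = (66.1 + 65.5 + 70.4 + 69.8 + 70.9 + 69.2 + 69.5)/7 = 68.7714
Deviations from mean: -2.6714, -3.2714, 1.6286, 1.0286, 2.1286, 0.4286, 0.7286
Numerator Σ_{t=1}^{5}(x_t−x̄)(x_{t+2}−x̄) = -2.2573
Denominator Σ(x_t−x̄)² = 26.7943
r_2 = -2.2573 / 26.7943 = -0.084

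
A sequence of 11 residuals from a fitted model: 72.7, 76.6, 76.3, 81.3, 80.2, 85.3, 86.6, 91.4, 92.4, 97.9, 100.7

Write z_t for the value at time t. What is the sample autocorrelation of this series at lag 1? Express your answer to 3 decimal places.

0.688

Mean z̄ = (72.7 + 76.6 + 76.3 + 81.3 + 80.2 + 85.3 + 86.6 + 91.4 + 92.4 + 97.9 + 100.7)/11 = 85.5818
Numerator Σ_{t=1}^{10}(z_t−z̄)(z_{t+1}−z̄) = 578.8960
Denominator Σ(z_t−z̄)² = 841.8164
r_1 = 578.8960 / 841.8164 = 0.688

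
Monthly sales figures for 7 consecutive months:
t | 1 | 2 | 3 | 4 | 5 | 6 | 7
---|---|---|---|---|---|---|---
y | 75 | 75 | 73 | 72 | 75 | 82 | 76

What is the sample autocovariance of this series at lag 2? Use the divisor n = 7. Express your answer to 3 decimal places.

-2.746

Mean ȳ = (75 + 75 + 73 + 72 + 75 + 82 + 76)/7 = 75.4286
Deviations: -0.4286, -0.4286, -2.4286, -3.4286, -0.4286, 6.5714, 0.5714
Σ_{t=1}^{5}(y_t−ȳ)(y_{t+2}−ȳ) = -19.2245
γ_2 = -19.2245 / 7 = -2.746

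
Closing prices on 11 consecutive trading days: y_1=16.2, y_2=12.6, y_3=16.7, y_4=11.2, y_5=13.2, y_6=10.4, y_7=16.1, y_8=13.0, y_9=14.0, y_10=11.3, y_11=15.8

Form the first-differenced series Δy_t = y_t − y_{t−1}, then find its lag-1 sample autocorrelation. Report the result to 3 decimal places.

First differences Δy: -3.6, 4.1, -5.5, 2.0, -2.8, 5.7, -3.1, 1.0, -2.7, 4.5
Mean of differences = -0.0400
Numerator Σ(Δy_t−Δȳ)(Δy_{t+1}−Δȳ) = -105.5436
Denominator Σ(Δy_t−Δȳ)² = 142.4840
r_1(Δy) = -105.5436 / 142.4840 = -0.741

-0.741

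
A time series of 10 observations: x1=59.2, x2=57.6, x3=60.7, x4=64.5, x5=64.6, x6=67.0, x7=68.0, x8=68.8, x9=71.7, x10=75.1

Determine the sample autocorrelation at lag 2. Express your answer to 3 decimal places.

0.328

Mean x̄ = (59.2 + 57.6 + 60.7 + 64.5 + 64.6 + 67.0 + 68.0 + 68.8 + 71.7 + 75.1)/10 = 65.7200
Numerator Σ_{t=1}^{8}(x_t−x̄)(x_{t+2}−x̄) = 90.6112
Denominator Σ(x_t−x̄)² = 276.4560
r_2 = 90.6112 / 276.4560 = 0.328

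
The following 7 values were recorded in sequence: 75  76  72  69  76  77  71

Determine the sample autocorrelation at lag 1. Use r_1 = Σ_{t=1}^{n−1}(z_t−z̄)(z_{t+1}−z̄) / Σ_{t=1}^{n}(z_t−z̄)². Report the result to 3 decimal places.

-0.092

Mean z̄ = (75 + 76 + 72 + 69 + 76 + 77 + 71)/7 = 73.7143
Σ(z_t−z̄)(z_{t+1}−z̄) = (2.9388) + (-3.9184) + (8.0816) + (-10.7755) + (7.5102) + (-8.9184) = -5.0816
Denominator Σ(z_t−z̄)² = 55.4286
r_1 = -5.0816 / 55.4286 = -0.092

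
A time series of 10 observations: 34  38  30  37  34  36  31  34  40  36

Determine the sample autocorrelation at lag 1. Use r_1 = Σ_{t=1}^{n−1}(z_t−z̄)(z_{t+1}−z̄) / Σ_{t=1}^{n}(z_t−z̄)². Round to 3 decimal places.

-0.369

Mean z̄ = (34 + 38 + 30 + 37 + 34 + 36 + 31 + 34 + 40 + 36)/10 = 35.0000
Numerator Σ_{t=1}^{9}(z_t−z̄)(z_{t+1}−z̄) = -31.0000
Denominator Σ(z_t−z̄)² = 84.0000
r_1 = -31.0000 / 84.0000 = -0.369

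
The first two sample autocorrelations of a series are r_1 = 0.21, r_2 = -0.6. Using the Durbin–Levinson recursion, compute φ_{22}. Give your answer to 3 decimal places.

φ_{22} = (r_2 − r_1²) / (1 − r_1²)
r_1² = (0.21)² = 0.0441
Numerator = -0.6 − 0.0441 = -0.6441; denominator = 1 − 0.0441 = 0.9559
φ_{22} = -0.6441 / 0.9559 = -0.674

-0.674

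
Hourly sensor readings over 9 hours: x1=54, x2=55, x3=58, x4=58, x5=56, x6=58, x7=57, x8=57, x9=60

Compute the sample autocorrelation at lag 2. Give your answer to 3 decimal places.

-0.192

Mean x̄ = (54 + 55 + 58 + 58 + 56 + 58 + 57 + 57 + 60)/9 = 57.0000
Σ(x_t−x̄)(x_{t+2}−x̄) = (-3.0000) + (-2.0000) + (-1.0000) + (1.0000) + (0.0000) + (0.0000) + (0.0000) = -5.0000
Denominator Σ(x_t−x̄)² = 26.0000
r_2 = -5.0000 / 26.0000 = -0.192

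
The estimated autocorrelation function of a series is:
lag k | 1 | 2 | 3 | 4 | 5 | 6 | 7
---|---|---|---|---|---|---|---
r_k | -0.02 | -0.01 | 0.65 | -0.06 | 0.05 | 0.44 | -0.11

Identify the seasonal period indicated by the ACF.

The largest autocorrelation is r_3 = 0.65, with a weaker echo at lag 6 (0.44); the remaining lags stay at or below 0.05.
The dominant spike at lag 3 indicates a seasonal period of 3.

3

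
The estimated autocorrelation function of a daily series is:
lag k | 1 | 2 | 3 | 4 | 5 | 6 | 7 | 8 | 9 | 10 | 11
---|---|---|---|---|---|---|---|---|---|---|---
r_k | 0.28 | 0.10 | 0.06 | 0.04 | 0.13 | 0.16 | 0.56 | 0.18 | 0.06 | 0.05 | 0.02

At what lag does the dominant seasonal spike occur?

7

The largest autocorrelation is r_7 = 0.56; the remaining lags stay at or below 0.28. The elevated value at lag 1 (0.28), dropping to 0.10 at lag 2, reflects decaying short-term dependence rather than seasonality.
The dominant spike at lag 7 indicates a seasonal period of 7.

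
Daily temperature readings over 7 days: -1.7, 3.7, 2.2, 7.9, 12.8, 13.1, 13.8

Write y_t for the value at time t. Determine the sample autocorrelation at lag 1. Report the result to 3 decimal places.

0.531

Mean ȳ = (-1.7 + 3.7 + 2.2 + 7.9 + 12.8 + 13.1 + 13.8)/7 = 7.4000
Deviations from mean: -9.1000, -3.7000, -5.2000, 0.5000, 5.4000, 5.7000, 6.4000
Σ(y_t−ȳ)(y_{t+1}−ȳ) = (33.6700) + (19.2400) + (-2.6000) + (2.7000) + (30.7800) + (36.4800) = 120.2700
Denominator Σ(y_t−ȳ)² = 226.4000
r_1 = 120.2700 / 226.4000 = 0.531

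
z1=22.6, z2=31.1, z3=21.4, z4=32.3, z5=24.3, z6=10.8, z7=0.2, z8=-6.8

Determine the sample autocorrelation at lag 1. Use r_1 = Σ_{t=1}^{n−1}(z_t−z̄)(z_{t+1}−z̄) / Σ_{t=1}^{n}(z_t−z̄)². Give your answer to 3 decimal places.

0.547

Mean z̄ = (22.6 + 31.1 + 21.4 + 32.3 + 24.3 + 10.8 + 0.2 − 6.8)/8 = 16.9875
Numerator Σ_{t=1}^{7}(z_t−z̄)(z_{t+1}−z̄) = 778.9761
Denominator Σ(z_t−z̄)² = 1424.0288
r_1 = 778.9761 / 1424.0288 = 0.547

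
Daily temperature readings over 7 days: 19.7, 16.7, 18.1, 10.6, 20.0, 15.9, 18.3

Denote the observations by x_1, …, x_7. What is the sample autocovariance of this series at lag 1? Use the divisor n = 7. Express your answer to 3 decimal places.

-4.565

Mean x̄ = (19.7 + 16.7 + 18.1 + 10.6 + 20.0 + 15.9 + 18.3)/7 = 17.0429
Σ_{t=1}^{6}(x_t−x̄)(x_{t+1}−x̄) = -31.9533
γ_1 = -31.9533 / 7 = -4.565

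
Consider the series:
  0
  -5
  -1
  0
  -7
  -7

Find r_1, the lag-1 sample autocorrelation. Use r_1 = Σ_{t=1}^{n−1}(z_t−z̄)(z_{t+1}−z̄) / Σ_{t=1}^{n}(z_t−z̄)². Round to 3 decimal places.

-0.008

Mean z̄ = (0 − 5 − 1 + 0 − 7 − 7)/6 = -3.3333
Numerator Σ_{t=1}^{5}(z_t−z̄)(z_{t+1}−z̄) = -0.4444
Denominator Σ(z_t−z̄)² = 57.3333
r_1 = -0.4444 / 57.3333 = -0.008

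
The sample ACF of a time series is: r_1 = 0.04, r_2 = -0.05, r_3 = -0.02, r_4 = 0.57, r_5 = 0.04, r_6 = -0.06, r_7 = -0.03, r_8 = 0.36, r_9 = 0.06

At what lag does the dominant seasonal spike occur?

The largest autocorrelation is r_4 = 0.57, with a weaker echo at lag 8 (0.36); the remaining lags stay at or below 0.06.
The dominant spike at lag 4 indicates a seasonal period of 4.

4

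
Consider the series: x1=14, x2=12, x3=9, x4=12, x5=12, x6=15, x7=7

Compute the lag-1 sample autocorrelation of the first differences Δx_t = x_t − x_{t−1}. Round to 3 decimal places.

-0.286

First differences Δx: -2, -3, 3, 0, 3, -8
Mean of differences = -1.1667
Numerator Σ(Δx_t−Δx̄)(Δx_{t+1}−Δx̄) = -24.8611
Denominator Σ(Δx_t−Δx̄)² = 86.8333
r_1(Δx) = -24.8611 / 86.8333 = -0.286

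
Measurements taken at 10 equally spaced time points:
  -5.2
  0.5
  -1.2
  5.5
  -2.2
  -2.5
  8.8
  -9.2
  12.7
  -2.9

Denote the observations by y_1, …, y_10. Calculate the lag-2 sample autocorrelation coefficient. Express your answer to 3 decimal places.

Mean ȳ = (-5.2 + 0.5 − 1.2 + 5.5 − 2.2 − 2.5 + 8.8 − 9.2 + 12.7 − 2.9)/10 = 0.4300
Numerator Σ_{t=1}^{8}(y_t−ȳ)(y_{t+2}−ȳ) = 139.9342
Denominator Σ(y_t−ȳ)² = 400.0010
r_2 = 139.9342 / 400.0010 = 0.350

0.350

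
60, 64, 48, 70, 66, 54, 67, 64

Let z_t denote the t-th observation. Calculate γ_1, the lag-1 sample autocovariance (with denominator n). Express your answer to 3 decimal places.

-21.908

Mean z̄ = (60 + 64 + 48 + 70 + 66 + 54 + 67 + 64)/8 = 61.6250
Σ_{t=1}^{7}(z_t−z̄)(z_{t+1}−z̄) = -175.2656
γ_1 = -175.2656 / 8 = -21.908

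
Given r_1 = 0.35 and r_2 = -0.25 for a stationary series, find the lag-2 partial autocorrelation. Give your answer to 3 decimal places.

φ_{22} = (r_2 − r_1²) / (1 − r_1²)
r_1² = (0.35)² = 0.1225
Numerator = -0.25 − 0.1225 = -0.3725; denominator = 1 − 0.1225 = 0.8775
φ_{22} = -0.3725 / 0.8775 = -0.425

-0.425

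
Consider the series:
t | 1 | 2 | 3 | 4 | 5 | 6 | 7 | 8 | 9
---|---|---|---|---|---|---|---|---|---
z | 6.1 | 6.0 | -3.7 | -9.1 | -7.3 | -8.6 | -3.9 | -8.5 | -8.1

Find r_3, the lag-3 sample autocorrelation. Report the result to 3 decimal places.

Mean z̄ = (6.1 + 6.0 − 3.7 − 9.1 − 7.3 − 8.6 − 3.9 − 8.5 − 8.1)/9 = -4.1222
Σ(z_t−z̄)(z_{t+3}−z̄) = (-50.8840) + (-32.1662) + (-1.8906) + (-1.1062) + (13.9116) + (17.8116) = -54.3237
Denominator Σ(z_t−z̄)² = 297.0956
r_3 = -54.3237 / 297.0956 = -0.183

-0.183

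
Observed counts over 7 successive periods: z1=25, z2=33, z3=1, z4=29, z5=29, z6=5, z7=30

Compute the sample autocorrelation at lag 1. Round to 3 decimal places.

-0.543

Mean z̄ = (25 + 33 + 1 + 29 + 29 + 5 + 30)/7 = 21.7143
Deviations from mean: 3.2857, 11.2857, -20.7143, 7.2857, 7.2857, -16.7143, 8.2857
Σ(z_t−z̄)(z_{t+1}−z̄) = (37.0816) + (-233.7755) + (-150.9184) + (53.0816) + (-121.7755) + (-138.4898) = -554.7959
Denominator Σ(z_t−z̄)² = 1021.4286
r_1 = -554.7959 / 1021.4286 = -0.543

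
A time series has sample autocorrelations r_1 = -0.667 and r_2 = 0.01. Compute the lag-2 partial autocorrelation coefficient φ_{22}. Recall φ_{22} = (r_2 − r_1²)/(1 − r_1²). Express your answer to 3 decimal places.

-0.783

φ_{22} = (r_2 − r_1²) / (1 − r_1²)
r_1² = (-0.667)² = 0.444889
Numerator = 0.01 − 0.4449 = -0.4349; denominator = 1 − 0.4449 = 0.5551
φ_{22} = -0.4349 / 0.5551 = -0.783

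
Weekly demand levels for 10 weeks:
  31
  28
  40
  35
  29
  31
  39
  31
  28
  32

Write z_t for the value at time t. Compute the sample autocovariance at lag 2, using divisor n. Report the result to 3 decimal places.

Mean z̄ = (31 + 28 + 40 + 35 + 29 + 31 + 39 + 31 + 28 + 32)/10 = 32.4000
Σ_{t=1}^{8}(z_t−z̄)(z_{t+2}−z̄) = -100.5200
γ_2 = -100.5200 / 10 = -10.052

-10.052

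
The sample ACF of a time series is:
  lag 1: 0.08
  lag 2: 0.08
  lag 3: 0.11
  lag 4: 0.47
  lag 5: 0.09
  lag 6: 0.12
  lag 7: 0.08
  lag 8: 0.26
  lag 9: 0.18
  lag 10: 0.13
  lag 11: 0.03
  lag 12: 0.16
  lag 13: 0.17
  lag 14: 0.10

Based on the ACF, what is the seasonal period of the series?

4

The largest autocorrelation is r_4 = 0.47, with a weaker echo at lag 8 (0.26); the remaining lags stay at or below 0.18.
The dominant spike at lag 4 indicates a seasonal period of 4.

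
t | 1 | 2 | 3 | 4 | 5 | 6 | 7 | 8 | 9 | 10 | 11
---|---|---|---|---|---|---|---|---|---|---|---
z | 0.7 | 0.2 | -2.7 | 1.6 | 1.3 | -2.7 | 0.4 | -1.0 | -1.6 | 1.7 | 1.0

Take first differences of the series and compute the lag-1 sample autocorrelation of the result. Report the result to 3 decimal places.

First differences Δz: -0.5, -2.9, 4.3, -0.3, -4.0, 3.1, -1.4, -0.6, 3.3, -0.7
Mean of differences = 0.0300
Numerator Σ(Δz_t−Δz̄)(Δz_{t+1}−Δz̄) = -31.3459
Denominator Σ(Δz_t−Δz̄)² = 66.5410
r_1(Δz) = -31.3459 / 66.5410 = -0.471

-0.471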